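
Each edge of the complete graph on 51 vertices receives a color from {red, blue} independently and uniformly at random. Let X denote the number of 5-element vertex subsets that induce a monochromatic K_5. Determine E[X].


Let X = Σ_S X_S over the C(51, 5) = 2349060 subsets S of size 5, where X_S = 1 if the K_5 on S is monochromatic.
For a fixed S, the K_5 on S has C(5, 2) = 10 edges. P[all 10 edges red] = (1/2)^10, and likewise for blue, so P[monochromatic] = 2·(1/2)^10 = 2^{1 − 10} = 1/512.
By linearity of expectation: E[X] = C(51, 5) · 2^{1 − 10} = 2349060 · 1/512 = 587265/128.
Numerically: E[X] ≈ 4588.00781.

E[X] = C(51,5)·2^(1−C(5,2)) = 587265/128 ≈ 4588.00781.


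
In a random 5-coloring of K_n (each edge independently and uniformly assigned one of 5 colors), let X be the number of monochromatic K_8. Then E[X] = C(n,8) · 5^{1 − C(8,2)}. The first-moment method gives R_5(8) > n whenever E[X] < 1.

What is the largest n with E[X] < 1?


We need C(n, 8) · 5^{1 − 28} < 1, i.e. C(n, 8) < 5^{28 − 1} = 7450580596923828125.
Check values of n near the boundary:
  n = 860: C(860, 8) = 7182671140665308145; 7182671140665308145 < 7450580596923828125? YES
  n = 861: C(861, 8) = 7250034996615275865; 7250034996615275865 < 7450580596923828125? YES
  n = 862: C(862, 8) = 7317951015318931845; 7317951015318931845 < 7450580596923828125? YES
  n = 863: C(863, 8) = 7386423071602617757; 7386423071602617757 < 7450580596923828125? YES
  n = 864: C(864, 8) = 7455455062926006708; 7455455062926006708 < 7450580596923828125? NO
The largest n with C(n, 8) < 7450580596923828125 is n = 863 (where E[X] = 7386423071602617757/7450580596923828125 ≈ 0.991). Hence R_5(8) > 863, i.e. R_5(8) ≥ 864.

Largest n = 863; hence R_5(8) > 863.


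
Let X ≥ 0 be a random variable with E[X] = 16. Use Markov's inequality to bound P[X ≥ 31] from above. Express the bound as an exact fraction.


μ = E[X] = 16, a = 31.
Markov: P[X ≥ 31] ≤ μ/a = (16)/31 = 16/31.
Numerically: ≈ 0.516.
(Since a = 31 > μ = 16.000, the bound 16/31 is < 1 and informative.)

P[X ≥ 31] ≤ 16/31 ≈ 0.516.


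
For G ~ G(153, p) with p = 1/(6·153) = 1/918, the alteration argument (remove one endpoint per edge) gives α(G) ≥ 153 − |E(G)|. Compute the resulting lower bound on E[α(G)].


E[|E(G)|] = C(153, 2)·p = 11628 · (1/918) = 38/3.
E[α(G)] ≥ n − E[|E(G)|] = 153 − 38/3 = 421/3.
Numerically: ≈ 140.3333.
(This is only a lower bound; the true E[α(G)] may be larger.)

E[α(G)] ≥ 421/3 ≈ 140.3333.


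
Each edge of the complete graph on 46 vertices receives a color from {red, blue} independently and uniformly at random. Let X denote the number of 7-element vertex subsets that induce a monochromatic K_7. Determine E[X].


Let X = Σ_S X_S over the C(46, 7) = 53524680 subsets S of size 7, where X_S = 1 if the K_7 on S is monochromatic.
For a fixed S, the K_7 on S has C(7, 2) = 21 edges. P[all 21 edges red] = (1/2)^21, and likewise for blue, so P[monochromatic] = 2·(1/2)^21 = 2^{1 − 21} = 1/1048576.
By linearity of expectation: E[X] = C(46, 7) · 2^{1 − 21} = 53524680 · 1/1048576 = 6690585/131072.
Numerically: E[X] ≈ 51.045.

E[X] = C(46,7)·2^(1−C(7,2)) = 6690585/131072 ≈ 51.045.


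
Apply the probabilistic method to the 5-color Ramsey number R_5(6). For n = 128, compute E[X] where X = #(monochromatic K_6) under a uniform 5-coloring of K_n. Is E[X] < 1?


E[X] = C(128, 6) · 5^{1 − 15} = 5423611200 · 5^{−14} = 5423611200/6103515625.
As a reduced fraction: E[X] = 216944448/244140625 ≈ 0.88860.
Is E[X] < 1? YES.
Since E[X] < 1, there exists a 5-coloring of K_{128} with no monochromatic K_6; hence R_5(6) > 128.

E[X] = 216944448/244140625 ≈ 0.88860; E[X] < 1, so R_5(6) > 128.


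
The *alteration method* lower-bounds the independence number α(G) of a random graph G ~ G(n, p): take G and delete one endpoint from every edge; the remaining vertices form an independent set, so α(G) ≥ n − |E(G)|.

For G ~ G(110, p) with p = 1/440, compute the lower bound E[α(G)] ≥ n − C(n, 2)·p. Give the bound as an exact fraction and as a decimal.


E[|E(G)|] = C(110, 2)·p = 5995 · (1/440) = 109/8.
E[α(G)] ≥ n − E[|E(G)|] = 110 − 109/8 = 771/8.
Numerically: ≈ 96.375.
(This is only a lower bound; the true E[α(G)] may be larger.)

E[α(G)] ≥ 771/8 ≈ 96.375.


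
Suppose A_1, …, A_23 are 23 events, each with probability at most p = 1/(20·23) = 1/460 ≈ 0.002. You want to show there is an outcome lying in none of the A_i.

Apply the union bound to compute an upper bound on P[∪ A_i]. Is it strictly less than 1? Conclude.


Union bound: P[∪_{i=1}^{23} A_i] ≤ Σ_i P[A_i] ≤ 23·p = 23·(1/460) = 1/20.
Numerically: 1/20 ≈ 0.050.
Is 1/20 < 1? YES.
Since P[∪ A_i] ≤ 1/20 < 1, the complement has P[∩ A_i^c] ≥ 1 − 1/20 = 19/20 > 0, so some outcome avoids every A_i.

23·p = 1/20 ≈ 0.050; existence CERTIFIED by the union bound.


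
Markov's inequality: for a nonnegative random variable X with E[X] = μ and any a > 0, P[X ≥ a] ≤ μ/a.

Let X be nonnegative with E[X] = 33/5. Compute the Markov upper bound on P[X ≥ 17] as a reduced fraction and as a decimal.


μ = E[X] = 33/5, a = 17.
Markov: P[X ≥ 17] ≤ μ/a = (33/5)/17 = 33/85.
Numerically: ≈ 0.3882.
(Since a = 17 > μ = 6.6000, the bound 33/85 is < 1 and informative.)

P[X ≥ 17] ≤ 33/85 ≈ 0.3882.


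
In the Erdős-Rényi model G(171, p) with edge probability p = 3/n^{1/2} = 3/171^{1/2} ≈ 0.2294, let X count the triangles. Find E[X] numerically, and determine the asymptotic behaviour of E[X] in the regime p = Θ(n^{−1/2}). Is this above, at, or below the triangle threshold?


Number of potential triangles: C(171, 3) = 818805.
Each occurs with probability p³ ≈ (0.2294)³ ≈ 1.207451e-02.
By linearity: E[X] = C(171, 3)·p³ ≈ 818805 · 1.207451e-02 ≈ 9886.6711.
Since α = 1/2 < 1, p = c/n^{1/2} ≫ 1/n is above the triangle threshold p ~ 1/n. Asymptotically E[X] ~ (c³/6)·n^{3(1−α)} = (3³/6)·n^{1.5} → ∞; triangles are abundant w.h.p.

E[X] ≈ 9886.6711; in regime p = Θ(1/n^{1/2}) E[X] diverges (above the triangle threshold p ~ 1/n).


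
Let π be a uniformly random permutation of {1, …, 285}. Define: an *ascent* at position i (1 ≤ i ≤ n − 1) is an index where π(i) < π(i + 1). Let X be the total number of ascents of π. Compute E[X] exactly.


Write X = Σ X_I over i = 1, …, 284, with X_I the indicator of one ascent.
There are 284 indicators.
For each fixed i, the pair (π(i), π(i+1)) is a uniformly random ordered pair of distinct values from {1, …, 285}; by symmetry P[π(i) < π(i+1)] = 1/2.
By linearity: E[X] = 284 · (1/2) = (285 − 1) · (1/2) = 142 ≈ 142.0000.

E[X] = 142 = 142.0000.


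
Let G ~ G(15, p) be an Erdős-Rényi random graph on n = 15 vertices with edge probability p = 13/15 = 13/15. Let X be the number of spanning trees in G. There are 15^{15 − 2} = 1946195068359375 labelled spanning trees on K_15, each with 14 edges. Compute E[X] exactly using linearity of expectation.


K_15 has 15^{15 − 2} = 1946195068359375 labelled spanning trees.
For each such spanning tree H, let X_H = 1 if all 14 edges of H are present in G. Then P[X_H = 1] = p^{14} = (13/15)^{14} = 3937376385699289/29192926025390625.
By linearity of expectation: E[X] = Σ_H E[X_H] = 1946195068359375 · p^{14} = 1946195068359375 · 3937376385699289/29192926025390625 = 3937376385699289/15.
Numerically: E[X] ≈ 2.62492e+14.

E[X] = 1946195068359375 · (13/15)^{14} = 3937376385699289/15 ≈ 2.62492e+14.


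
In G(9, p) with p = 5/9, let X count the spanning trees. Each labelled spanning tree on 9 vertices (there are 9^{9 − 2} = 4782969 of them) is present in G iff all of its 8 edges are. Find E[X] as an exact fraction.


K_9 has 9^{9 − 2} = 4782969 labelled spanning trees.
For each such spanning tree H, let X_H = 1 if all 8 edges of H are present in G. Then P[X_H = 1] = p^{8} = (5/9)^{8} = 390625/43046721.
Summing the indicators: E[X] = Σ_H E[X_H] = 4782969 · p^{8} = 4782969 · 390625/43046721 = 390625/9.
Numerically: E[X] ≈ 4.34e+04.

E[X] = 4782969 · (5/9)^{8} = 390625/9 ≈ 4.34e+04.


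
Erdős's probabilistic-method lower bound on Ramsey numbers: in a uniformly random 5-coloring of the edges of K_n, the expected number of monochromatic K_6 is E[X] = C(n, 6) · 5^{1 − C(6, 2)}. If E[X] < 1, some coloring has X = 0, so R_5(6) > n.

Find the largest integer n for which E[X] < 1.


We need C(n, 6) · 5^{1 − 15} < 1, i.e. C(n, 6) < 5^{15 − 1} = 6103515625.
Check values of n near the boundary:
  n = 125: C(125, 6) = 4690625500; 4690625500 < 6103515625? YES
  n = 126: C(126, 6) = 4925156775; 4925156775 < 6103515625? YES
  n = 127: C(127, 6) = 5169379425; 5169379425 < 6103515625? YES
  n = 128: C(128, 6) = 5423611200; 5423611200 < 6103515625? YES
  n = 129: C(129, 6) = 5688177600; 5688177600 < 6103515625? YES
  n = 130: C(130, 6) = 5963412000; 5963412000 < 6103515625? YES
  n = 131: C(131, 6) = 6249655776; 6249655776 < 6103515625? NO
  n = 132: C(132, 6) = 6547258432; 6547258432 < 6103515625? NO
  n = 133: C(133, 6) = 6856577728; 6856577728 < 6103515625? NO
The largest n with C(n, 6) < 6103515625 is n = 130 (where E[X] = 47707296/48828125 ≈ 0.97705). Hence R_5(6) > 130, i.e. R_5(6) ≥ 131.

Largest n = 130; hence R_5(6) > 130.


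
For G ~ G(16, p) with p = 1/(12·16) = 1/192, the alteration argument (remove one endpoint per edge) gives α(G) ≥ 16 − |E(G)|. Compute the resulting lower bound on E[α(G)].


E[|E(G)|] = C(16, 2)·p = 120 · (1/192) = 5/8.
E[α(G)] ≥ n − E[|E(G)|] = 16 − 5/8 = 123/8.
Numerically: ≈ 15.3750.
(This is only a lower bound; the true E[α(G)] may be larger.)

E[α(G)] ≥ 123/8 ≈ 15.3750.


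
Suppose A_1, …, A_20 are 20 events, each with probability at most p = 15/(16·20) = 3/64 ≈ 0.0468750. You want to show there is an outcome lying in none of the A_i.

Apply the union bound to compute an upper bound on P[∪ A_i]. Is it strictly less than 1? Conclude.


Union bound: P[∪_{i=1}^{20} A_i] ≤ Σ_i P[A_i] ≤ 20·p = 20·(3/64) = 15/16.
Numerically: 15/16 ≈ 0.9375000.
Is 15/16 < 1? YES.
Since P[∪ A_i] ≤ 15/16 < 1, the complement has P[∩ A_i^c] ≥ 1 − 15/16 = 1/16 > 0, so some outcome avoids every A_i.

20·p = 15/16 ≈ 0.9375000; existence CERTIFIED by the union bound.


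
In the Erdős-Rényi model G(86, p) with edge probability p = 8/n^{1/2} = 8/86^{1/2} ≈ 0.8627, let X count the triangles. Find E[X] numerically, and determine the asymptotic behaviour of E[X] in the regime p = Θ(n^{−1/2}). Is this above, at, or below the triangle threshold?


Number of potential triangles: C(86, 3) = 102340.
Each occurs with probability p³ ≈ (0.8627)³ ≈ 6.419812e-01.
By linearity: E[X] = C(86, 3)·p³ ≈ 102340 · 6.419812e-01 ≈ 65700.3521.
Since α = 1/2 < 1, p = c/n^{1/2} ≫ 1/n is above the triangle threshold p ~ 1/n. Asymptotically E[X] ~ (c³/6)·n^{3(1−α)} = (8³/6)·n^{1.5} → ∞; triangles are abundant w.h.p.

E[X] ≈ 65700.3521; in regime p = Θ(1/n^{1/2}) E[X] diverges (above the triangle threshold p ~ 1/n).


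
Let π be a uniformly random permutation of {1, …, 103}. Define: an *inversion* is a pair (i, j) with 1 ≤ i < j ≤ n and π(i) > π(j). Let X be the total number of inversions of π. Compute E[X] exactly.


Write X = Σ X_I over the C(103, 2) = 5253 pairs i < j, with X_I the indicator of one inversion.
There are 5253 indicators.
For each fixed pair i < j, the values π(i) and π(j) are two distinct elements of {1, …, 103} in uniformly random order; by symmetry P[π(i) > π(j)] = 1/2.
By linearity: E[X] = 5253 · (1/2) = C(103, 2) · (1/2) = 5253/2 = 5253/2 ≈ 2626.5000.

E[X] = 5253/2 = 2626.5000.


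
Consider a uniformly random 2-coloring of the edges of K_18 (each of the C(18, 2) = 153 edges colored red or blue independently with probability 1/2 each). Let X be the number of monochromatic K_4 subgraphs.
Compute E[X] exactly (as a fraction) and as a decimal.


Let X = Σ_S X_S over the C(18, 4) = 3060 subsets S of size 4, where X_S = 1 if the K_4 on S is monochromatic.
For a fixed S, the K_4 on S has C(4, 2) = 6 edges. P[all 6 edges red] = (1/2)^6, and likewise for blue, so P[monochromatic] = 2·(1/2)^6 = 2^{1 − 6} = 1/32.
By linearity of expectation: E[X] = C(18, 4) · 2^{1 − 6} = 3060 · 1/32 = 765/8.
Numerically: E[X] ≈ 95.62500.

E[X] = C(18,4)·2^(1−C(4,2)) = 765/8 ≈ 95.62500.


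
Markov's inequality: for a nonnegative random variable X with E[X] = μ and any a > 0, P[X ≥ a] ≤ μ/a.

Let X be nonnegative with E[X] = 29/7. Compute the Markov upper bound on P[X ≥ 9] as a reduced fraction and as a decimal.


μ = E[X] = 29/7, a = 9.
Markov: P[X ≥ 9] ≤ μ/a = (29/7)/9 = 29/63.
Numerically: ≈ 0.460317.
(Since a = 9 > μ = 4.142857, the bound 29/63 is < 1 and informative.)

P[X ≥ 9] ≤ 29/63 ≈ 0.460317.


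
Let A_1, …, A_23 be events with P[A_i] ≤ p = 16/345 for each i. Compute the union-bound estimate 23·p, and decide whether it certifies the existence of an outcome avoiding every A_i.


Union bound: P[∪_{i=1}^{23} A_i] ≤ Σ_i P[A_i] ≤ 23·p = 23·(16/345) = 16/15.
Numerically: 16/15 ≈ 1.066667.
Is 16/15 < 1? NO.
Since the bound 16/15 is ≥ 1, the union bound is uninformative here; it does NOT by itself certify existence.

23·p = 16/15 ≈ 1.066667; existence NOT certified by the union bound.


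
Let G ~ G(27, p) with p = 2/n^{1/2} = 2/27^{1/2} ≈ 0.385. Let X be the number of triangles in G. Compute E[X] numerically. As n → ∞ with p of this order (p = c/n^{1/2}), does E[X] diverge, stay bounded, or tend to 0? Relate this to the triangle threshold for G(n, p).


Number of potential triangles: C(27, 3) = 2925.
Each occurs with probability p³ ≈ (0.385)³ ≈ 5.70222e-02.
By linearity: E[X] = C(27, 3)·p³ ≈ 2925 · 5.70222e-02 ≈ 166.790.
Since α = 1/2 < 1, p = c/n^{1/2} ≫ 1/n is above the triangle threshold p ~ 1/n. Asymptotically E[X] ~ (c³/6)·n^{3(1−α)} = (2³/6)·n^{1.5} → ∞; triangles are abundant w.h.p.

E[X] ≈ 166.790; in regime p = Θ(1/n^{1/2}) E[X] diverges (above the triangle threshold p ~ 1/n).


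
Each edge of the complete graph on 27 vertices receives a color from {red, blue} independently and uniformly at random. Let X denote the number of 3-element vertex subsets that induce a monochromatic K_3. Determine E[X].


Let X = Σ_S X_S over the C(27, 3) = 2925 subsets S of size 3, where X_S = 1 if the K_3 on S is monochromatic.
For a fixed S, the K_3 on S has C(3, 2) = 3 edges. P[all 3 edges red] = (1/2)^3, and likewise for blue, so P[monochromatic] = 2·(1/2)^3 = 2^{1 − 3} = 1/4.
Summing: E[X] = C(27, 3) · 2^{1 − 3} = 2925 · 1/4 = 2925/4.
Numerically: E[X] ≈ 731.250.

E[X] = C(27,3)·2^(1−C(3,2)) = 2925/4 ≈ 731.250.


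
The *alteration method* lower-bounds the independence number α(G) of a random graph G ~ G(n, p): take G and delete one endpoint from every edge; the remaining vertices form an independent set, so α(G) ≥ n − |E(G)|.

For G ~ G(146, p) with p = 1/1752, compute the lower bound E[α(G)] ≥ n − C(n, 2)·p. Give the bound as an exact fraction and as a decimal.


E[|E(G)|] = C(146, 2)·p = 10585 · (1/1752) = 145/24.
E[α(G)] ≥ n − E[|E(G)|] = 146 − 145/24 = 3359/24.
Numerically: ≈ 139.9583.
(This is only a lower bound; the true E[α(G)] may be larger.)

E[α(G)] ≥ 3359/24 ≈ 139.9583.


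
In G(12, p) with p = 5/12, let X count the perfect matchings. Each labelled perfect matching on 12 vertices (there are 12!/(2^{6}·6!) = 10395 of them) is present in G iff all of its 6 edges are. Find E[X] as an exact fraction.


K_12 has 12!/(2^{6}·6!) = 10395 labelled perfect matchings.
For each such perfect matching H, let X_H = 1 if all 6 edges of H are present in G. Then P[X_H = 1] = p^{6} = (5/12)^{6} = 15625/2985984.
Summing the indicators: E[X] = Σ_H E[X_H] = 10395 · p^{6} = 10395 · 15625/2985984 = 6015625/110592.
Numerically: E[X] ≈ 54.3948.

E[X] = 10395 · (5/12)^{6} = 6015625/110592 ≈ 54.3948.


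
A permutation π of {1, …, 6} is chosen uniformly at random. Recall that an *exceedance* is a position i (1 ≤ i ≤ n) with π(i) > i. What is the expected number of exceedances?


Write X = Σ_{i=1}^{6} X_i, where X_i = 1_{π(i) > i}.
For each fixed i, π(i) is uniform over {1, …, 6} (marginal of a uniform permutation), so P[π(i) > i] = (n − i)/n. Summing: Σ_{i=1}^{6} (n − i)/n = (0 + 1 + … + 5)/6 = 6(6 − 1)/(2·6) = (6 − 1)/2.
Hence E[X] = Σ_{i=1}^{6} (6 − i)/6 = 5/2 ≈ 2.500.

E[X] = 5/2 = 2.500.


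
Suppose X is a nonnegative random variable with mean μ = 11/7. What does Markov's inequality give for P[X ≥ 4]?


μ = E[X] = 11/7, a = 4.
Markov: P[X ≥ 4] ≤ μ/a = (11/7)/4 = 11/28.
Numerically: ≈ 0.393.
(Since a = 4 > μ = 1.571, the bound 11/28 is < 1 and informative.)

P[X ≥ 4] ≤ 11/28 ≈ 0.393.


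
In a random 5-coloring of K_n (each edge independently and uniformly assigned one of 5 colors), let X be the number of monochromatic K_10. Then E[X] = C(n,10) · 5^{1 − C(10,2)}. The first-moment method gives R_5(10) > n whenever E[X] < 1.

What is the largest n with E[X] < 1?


We need C(n, 10) · 5^{1 − 45} < 1, i.e. C(n, 10) < 5^{45 − 1} = 5684341886080801486968994140625.
Check values of n near the boundary:
  n = 5389: C(5389, 10) = 5645340767466558997768874792926; 5645340767466558997768874792926 < 5684341886080801486968994140625? YES
  n = 5390: C(5390, 10) = 5655833965919099070255434039753; 5655833965919099070255434039753 < 5684341886080801486968994140625? YES
  n = 5391: C(5391, 10) = 5666344714787188828795213697883; 5666344714787188828795213697883 < 5684341886080801486968994140625? YES
  n = 5392: C(5392, 10) = 5676873040158402483252283957448; 5676873040158402483252283957448 < 5684341886080801486968994140625? YES
  n = 5393: C(5393, 10) = 5687418968154238267170642278008; 5687418968154238267170642278008 < 5684341886080801486968994140625? NO
  n = 5394: C(5394, 10) = 5697982524930156243149785372878; 5697982524930156243149785372878 < 5684341886080801486968994140625? NO
  n = 5395: C(5395, 10) = 5708563736675616143322765475706; 5708563736675616143322765475706 < 5684341886080801486968994140625? NO
The largest n with C(n, 10) < 5684341886080801486968994140625 is n = 5392 (where E[X] = 5676873040158402483252283957448/5684341886080801486968994140625 ≈ 0.998686). Hence R_5(10) > 5392, i.e. R_5(10) ≥ 5393.

Largest n = 5392; hence R_5(10) > 5392.


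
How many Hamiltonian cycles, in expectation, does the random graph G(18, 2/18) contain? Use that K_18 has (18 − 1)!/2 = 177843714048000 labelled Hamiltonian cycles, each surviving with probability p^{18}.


K_18 has (18 − 1)!/2 = 177843714048000 labelled Hamiltonian cycles.
For each such Hamiltonian cycle H, let X_H = 1 if all 18 edges of H are present in G. Then P[X_H = 1] = p^{18} = (1/9)^{18} = 1/150094635296999121.
Summing the indicators: E[X] = Σ_H E[X_H] = 177843714048000 · p^{18} = 177843714048000 · 1/150094635296999121 = 243955712000/205891132094649.
Numerically: E[X] ≈ 0.001185.

E[X] = 177843714048000 · (1/9)^{18} = 243955712000/205891132094649 ≈ 0.001185.


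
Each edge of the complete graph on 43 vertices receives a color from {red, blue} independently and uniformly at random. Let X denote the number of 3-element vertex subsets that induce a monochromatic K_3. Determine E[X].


Let X = Σ_S X_S over the C(43, 3) = 12341 subsets S of size 3, where X_S = 1 if the K_3 on S is monochromatic.
For a fixed S, the K_3 on S has C(3, 2) = 3 edges. P[all 3 edges red] = (1/2)^3, and likewise for blue, so P[monochromatic] = 2·(1/2)^3 = 2^{1 − 3} = 1/4.
Summing: E[X] = C(43, 3) · 2^{1 − 3} = 12341 · 1/4 = 12341/4.
Numerically: E[X] ≈ 3085.250000.

E[X] = C(43,3)·2^(1−C(3,2)) = 12341/4 ≈ 3085.250000.


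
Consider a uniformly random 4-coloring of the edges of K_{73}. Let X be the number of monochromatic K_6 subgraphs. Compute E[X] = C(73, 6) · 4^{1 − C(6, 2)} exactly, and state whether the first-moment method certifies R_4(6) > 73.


E[X] = C(73, 6) · 4^{1 − 15} = 170230452 · 4^{−14} = 170230452/268435456.
As a reduced fraction: E[X] = 42557613/67108864 ≈ 0.6341579.
Is E[X] < 1? YES.
Since E[X] < 1, there exists a 4-coloring of K_{73} with no monochromatic K_6; hence R_4(6) > 73.

E[X] = 42557613/67108864 ≈ 0.6341579; E[X] < 1, so R_4(6) > 73.


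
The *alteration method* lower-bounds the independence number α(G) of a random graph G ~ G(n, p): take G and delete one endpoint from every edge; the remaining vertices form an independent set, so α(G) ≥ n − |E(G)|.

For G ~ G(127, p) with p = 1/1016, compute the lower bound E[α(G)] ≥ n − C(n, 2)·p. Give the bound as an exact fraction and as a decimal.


E[|E(G)|] = C(127, 2)·p = 8001 · (1/1016) = 63/8.
E[α(G)] ≥ n − E[|E(G)|] = 127 − 63/8 = 953/8.
Numerically: ≈ 119.12500.
(This is only a lower bound; the true E[α(G)] may be larger.)

E[α(G)] ≥ 953/8 ≈ 119.12500.


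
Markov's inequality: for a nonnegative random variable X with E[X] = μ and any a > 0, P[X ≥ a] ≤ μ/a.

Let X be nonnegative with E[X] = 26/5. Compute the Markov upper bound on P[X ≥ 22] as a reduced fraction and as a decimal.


μ = E[X] = 26/5, a = 22.
Markov: P[X ≥ 22] ≤ μ/a = (26/5)/22 = 13/55.
Numerically: ≈ 0.2364.
(Since a = 22 > μ = 5.2000, the bound 13/55 is < 1 and informative.)

P[X ≥ 22] ≤ 13/55 ≈ 0.2364.


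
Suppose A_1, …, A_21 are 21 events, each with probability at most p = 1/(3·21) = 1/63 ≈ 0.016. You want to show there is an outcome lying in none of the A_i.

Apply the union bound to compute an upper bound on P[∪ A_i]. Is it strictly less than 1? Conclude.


Union bound: P[∪_{i=1}^{21} A_i] ≤ Σ_i P[A_i] ≤ 21·p = 21·(1/63) = 1/3.
Numerically: 1/3 ≈ 0.333.
Is 1/3 < 1? YES.
Since P[∪ A_i] ≤ 1/3 < 1, the complement has P[∩ A_i^c] ≥ 1 − 1/3 = 2/3 > 0, so some outcome avoids every A_i.

21·p = 1/3 ≈ 0.333; existence CERTIFIED by the union bound.


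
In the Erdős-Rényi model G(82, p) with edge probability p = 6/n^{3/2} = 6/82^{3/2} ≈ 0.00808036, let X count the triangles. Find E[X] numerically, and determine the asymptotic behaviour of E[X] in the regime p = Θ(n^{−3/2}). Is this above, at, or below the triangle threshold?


Number of potential triangles: C(82, 3) = 88560.
Each occurs with probability p³ ≈ (0.00808036)³ ≈ 5.27583756e-07.
By linearity: E[X] = C(82, 3)·p³ ≈ 88560 · 5.27583756e-07 ≈ 0.046723.
Since α = 3/2 > 1, p = c/n^{3/2} = o(1/n) is below the triangle threshold p ~ 1/n. Asymptotically E[X] ~ (c³/6)·n^{3(1−α)} = (6³/6)·n^{-1.5} → 0, so by Markov's inequality G has no triangles w.h.p.

E[X] ≈ 0.046723; in regime p = Θ(1/n^{3/2}) E[X] tends to 0 (below the triangle threshold p ~ 1/n).


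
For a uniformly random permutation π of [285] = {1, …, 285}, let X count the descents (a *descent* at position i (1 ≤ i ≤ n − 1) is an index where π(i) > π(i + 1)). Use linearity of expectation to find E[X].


Write X = Σ X_I over i = 1, …, 284, with X_I the indicator of one descent.
There are 284 indicators.
For each fixed i, the pair (π(i), π(i+1)) is a uniformly random ordered pair of distinct values from {1, …, 285}; by symmetry P[π(i) > π(i+1)] = 1/2.
By linearity: E[X] = 284 · (1/2) = (285 − 1) · (1/2) = 142 ≈ 142.000.

E[X] = 142 = 142.000.


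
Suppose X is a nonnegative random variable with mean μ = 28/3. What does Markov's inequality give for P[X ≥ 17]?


μ = E[X] = 28/3, a = 17.
Markov: P[X ≥ 17] ≤ μ/a = (28/3)/17 = 28/51.
Numerically: ≈ 0.54902.
(Since a = 17 > μ = 9.33333, the bound 28/51 is < 1 and informative.)

P[X ≥ 17] ≤ 28/51 ≈ 0.54902.


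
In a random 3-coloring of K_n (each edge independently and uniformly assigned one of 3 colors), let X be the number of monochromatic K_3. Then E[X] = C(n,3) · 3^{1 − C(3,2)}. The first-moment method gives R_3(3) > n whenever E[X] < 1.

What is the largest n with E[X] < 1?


We need C(n, 3) · 3^{1 − 3} < 1, i.e. C(n, 3) < 3^{3 − 1} = 9.
Check values of n near the boundary:
  n = 3: C(3, 3) = 1; 1 < 9? YES
  n = 4: C(4, 3) = 4; 4 < 9? YES
  n = 5: C(5, 3) = 10; 10 < 9? NO
  n = 6: C(6, 3) = 20; 20 < 9? NO
The largest n with C(n, 3) < 9 is n = 4 (where E[X] = 4/9 ≈ 0.4444444). Hence R_3(3) > 4, i.e. R_3(3) ≥ 5.

Largest n = 4; hence R_3(3) > 4.


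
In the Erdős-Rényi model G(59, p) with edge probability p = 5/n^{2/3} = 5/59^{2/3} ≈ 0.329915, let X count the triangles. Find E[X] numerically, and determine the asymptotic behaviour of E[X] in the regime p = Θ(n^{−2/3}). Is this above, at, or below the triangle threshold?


Number of potential triangles: C(59, 3) = 32509.
Each occurs with probability p³ ≈ (0.329915)³ ≈ 3.59092215e-02.
By linearity: E[X] = C(59, 3)·p³ ≈ 32509 · 3.59092215e-02 ≈ 1167.372881.
Since α = 2/3 < 1, p = c/n^{2/3} ≫ 1/n is above the triangle threshold p ~ 1/n. Asymptotically E[X] ~ (c³/6)·n^{3(1−α)} = (5³/6)·n^{1} → ∞; triangles are abundant w.h.p.

E[X] ≈ 1167.372881; in regime p = Θ(1/n^{2/3}) E[X] diverges (above the triangle threshold p ~ 1/n).


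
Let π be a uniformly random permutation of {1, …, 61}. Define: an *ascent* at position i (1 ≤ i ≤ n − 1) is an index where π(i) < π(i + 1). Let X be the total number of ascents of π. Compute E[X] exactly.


Write X = Σ X_I over i = 1, …, 60, with X_I the indicator of one ascent.
There are 60 indicators.
For each fixed i, the pair (π(i), π(i+1)) is a uniformly random ordered pair of distinct values from {1, …, 61}; by symmetry P[π(i) < π(i+1)] = 1/2.
By linearity: E[X] = 60 · (1/2) = (61 − 1) · (1/2) = 30 ≈ 30.000.

E[X] = 30 = 30.000.


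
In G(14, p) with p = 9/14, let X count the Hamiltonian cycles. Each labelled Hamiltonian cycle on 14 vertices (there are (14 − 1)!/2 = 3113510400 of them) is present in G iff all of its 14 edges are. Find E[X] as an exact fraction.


K_14 has (14 − 1)!/2 = 3113510400 labelled Hamiltonian cycles.
For each such Hamiltonian cycle H, let X_H = 1 if all 14 edges of H are present in G. Then P[X_H = 1] = p^{14} = (9/14)^{14} = 22876792454961/11112006825558016.
Summing the indicators: E[X] = Σ_H E[X_H] = 3113510400 · p^{14} = 3113510400 · 22876792454961/11112006825558016 = 19873641525435994725/3100448333024.
Numerically: E[X] ≈ 6.41e+06.

E[X] = 3113510400 · (9/14)^{14} = 19873641525435994725/3100448333024 ≈ 6.41e+06.


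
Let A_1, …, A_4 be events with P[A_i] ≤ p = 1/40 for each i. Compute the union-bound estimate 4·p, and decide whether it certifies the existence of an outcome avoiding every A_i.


Union bound: P[∪_{i=1}^{4} A_i] ≤ Σ_i P[A_i] ≤ 4·p = 4·(1/40) = 1/10.
Numerically: 1/10 ≈ 0.1000.
Is 1/10 < 1? YES.
Since P[∪ A_i] ≤ 1/10 < 1, the complement has P[∩ A_i^c] ≥ 1 − 1/10 = 9/10 > 0, so some outcome avoids every A_i.

4·p = 1/10 ≈ 0.1000; existence CERTIFIED by the union bound.


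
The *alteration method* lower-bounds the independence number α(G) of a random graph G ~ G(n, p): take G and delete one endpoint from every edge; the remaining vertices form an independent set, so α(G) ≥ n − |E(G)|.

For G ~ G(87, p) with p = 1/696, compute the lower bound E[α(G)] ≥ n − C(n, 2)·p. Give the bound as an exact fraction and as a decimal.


E[|E(G)|] = C(87, 2)·p = 3741 · (1/696) = 43/8.
E[α(G)] ≥ n − E[|E(G)|] = 87 − 43/8 = 653/8.
Numerically: ≈ 81.62500.
(This is only a lower bound; the true E[α(G)] may be larger.)

E[α(G)] ≥ 653/8 ≈ 81.62500.


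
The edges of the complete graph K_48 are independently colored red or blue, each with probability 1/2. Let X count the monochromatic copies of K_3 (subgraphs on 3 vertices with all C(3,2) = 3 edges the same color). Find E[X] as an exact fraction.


Let X = Σ_S X_S over the C(48, 3) = 17296 subsets S of size 3, where X_S = 1 if the K_3 on S is monochromatic.
For a fixed S, the K_3 on S has C(3, 2) = 3 edges. P[all 3 edges red] = (1/2)^3, and likewise for blue, so P[monochromatic] = 2·(1/2)^3 = 2^{1 − 3} = 1/4.
By linearity: E[X] = C(48, 3) · 2^{1 − 3} = 17296 · 1/4 = 4324.
Numerically: E[X] ≈ 4324.000.

E[X] = C(48,3)·2^(1−C(3,2)) = 4324 ≈ 4324.000.


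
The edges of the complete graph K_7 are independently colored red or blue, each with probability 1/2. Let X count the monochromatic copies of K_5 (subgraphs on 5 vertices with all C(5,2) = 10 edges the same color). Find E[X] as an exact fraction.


Let X = Σ_S X_S over the C(7, 5) = 21 subsets S of size 5, where X_S = 1 if the K_5 on S is monochromatic.
For a fixed S, the K_5 on S has C(5, 2) = 10 edges. P[all 10 edges red] = (1/2)^10, and likewise for blue, so P[monochromatic] = 2·(1/2)^10 = 2^{1 − 10} = 1/512.
By linearity of expectation: E[X] = C(7, 5) · 2^{1 − 10} = 21 · 1/512 = 21/512.
Numerically: E[X] ≈ 0.041016.

E[X] = C(7,5)·2^(1−C(5,2)) = 21/512 ≈ 0.041016.


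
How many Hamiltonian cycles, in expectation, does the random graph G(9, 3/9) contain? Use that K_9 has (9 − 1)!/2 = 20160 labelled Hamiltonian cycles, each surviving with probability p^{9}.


K_9 has (9 − 1)!/2 = 20160 labelled Hamiltonian cycles.
For each such Hamiltonian cycle H, let X_H = 1 if all 9 edges of H are present in G. Then P[X_H = 1] = p^{9} = (1/3)^{9} = 1/19683.
Summing the indicators: E[X] = Σ_H E[X_H] = 20160 · p^{9} = 20160 · 1/19683 = 2240/2187.
Numerically: E[X] ≈ 1.02.

E[X] = 20160 · (1/3)^{9} = 2240/2187 ≈ 1.02.


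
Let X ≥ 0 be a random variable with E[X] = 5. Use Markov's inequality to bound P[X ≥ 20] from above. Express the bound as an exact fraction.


μ = E[X] = 5, a = 20.
Markov: P[X ≥ 20] ≤ μ/a = (5)/20 = 1/4.
Numerically: ≈ 0.250000.
(Since a = 20 > μ = 5.000000, the bound 1/4 is < 1 and informative.)

P[X ≥ 20] ≤ 1/4 ≈ 0.250000.


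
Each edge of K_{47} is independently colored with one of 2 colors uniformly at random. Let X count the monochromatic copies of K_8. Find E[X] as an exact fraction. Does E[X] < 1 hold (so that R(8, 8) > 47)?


E[X] = C(47, 8) · 2^{1 − 28} = 314457495 · 2^{−27} = 314457495/134217728.
As a reduced fraction: E[X] = 314457495/134217728 ≈ 2.342891.
Is E[X] < 1? NO.
Since E[X] ≥ 1, the first-moment bound is inconclusive at n = 47; it does NOT by itself certify R(8, 8) > 47.

E[X] = 314457495/134217728 ≈ 2.342891; E[X] ≥ 1; first-moment method inconclusive here.


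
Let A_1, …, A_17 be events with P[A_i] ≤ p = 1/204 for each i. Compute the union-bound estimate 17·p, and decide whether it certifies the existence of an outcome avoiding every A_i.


Union bound: P[∪_{i=1}^{17} A_i] ≤ Σ_i P[A_i] ≤ 17·p = 17·(1/204) = 1/12.
Numerically: 1/12 ≈ 0.083333.
Is 1/12 < 1? YES.
Since P[∪ A_i] ≤ 1/12 < 1, the complement has P[∩ A_i^c] ≥ 1 − 1/12 = 11/12 > 0, so some outcome avoids every A_i.

17·p = 1/12 ≈ 0.083333; existence CERTIFIED by the union bound.


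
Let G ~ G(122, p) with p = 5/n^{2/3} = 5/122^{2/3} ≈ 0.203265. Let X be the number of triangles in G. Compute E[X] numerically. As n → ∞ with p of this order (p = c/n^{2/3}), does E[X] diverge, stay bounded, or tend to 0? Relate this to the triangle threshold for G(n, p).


Number of potential triangles: C(122, 3) = 295240.
Each occurs with probability p³ ≈ (0.203265)³ ≈ 8.39828003e-03.
By linearity: E[X] = C(122, 3)·p³ ≈ 295240 · 8.39828003e-03 ≈ 2479.508197.
Since α = 2/3 < 1, p = c/n^{2/3} ≫ 1/n is above the triangle threshold p ~ 1/n. Asymptotically E[X] ~ (c³/6)·n^{3(1−α)} = (5³/6)·n^{1} → ∞; triangles are abundant w.h.p.

E[X] ≈ 2479.508197; in regime p = Θ(1/n^{2/3}) E[X] diverges (above the triangle threshold p ~ 1/n).


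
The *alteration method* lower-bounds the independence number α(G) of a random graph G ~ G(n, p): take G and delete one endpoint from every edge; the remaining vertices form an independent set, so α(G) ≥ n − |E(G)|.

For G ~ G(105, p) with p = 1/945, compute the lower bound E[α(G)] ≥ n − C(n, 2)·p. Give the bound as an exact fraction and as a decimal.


E[|E(G)|] = C(105, 2)·p = 5460 · (1/945) = 52/9.
E[α(G)] ≥ n − E[|E(G)|] = 105 − 52/9 = 893/9.
Numerically: ≈ 99.222222.
(This is only a lower bound; the true E[α(G)] may be larger.)

E[α(G)] ≥ 893/9 ≈ 99.222222.


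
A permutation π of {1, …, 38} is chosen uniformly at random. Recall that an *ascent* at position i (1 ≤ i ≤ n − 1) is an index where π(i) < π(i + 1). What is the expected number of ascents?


Write X = Σ X_I over i = 1, …, 37, with X_I the indicator of one ascent.
There are 37 indicators.
For each fixed i, the pair (π(i), π(i+1)) is a uniformly random ordered pair of distinct values from {1, …, 38}; by symmetry P[π(i) < π(i+1)] = 1/2.
By linearity: E[X] = 37 · (1/2) = (38 − 1) · (1/2) = 37/2 ≈ 18.500.

E[X] = 37/2 = 18.500.


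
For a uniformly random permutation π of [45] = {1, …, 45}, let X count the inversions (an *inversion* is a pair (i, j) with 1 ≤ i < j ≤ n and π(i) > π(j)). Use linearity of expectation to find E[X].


Write X = Σ X_I over the C(45, 2) = 990 pairs i < j, with X_I the indicator of one inversion.
There are 990 indicators.
For each fixed pair i < j, the values π(i) and π(j) are two distinct elements of {1, …, 45} in uniformly random order; by symmetry P[π(i) > π(j)] = 1/2.
By linearity: E[X] = 990 · (1/2) = C(45, 2) · (1/2) = 990/2 = 495 ≈ 495.00000.

E[X] = 495 = 495.00000.


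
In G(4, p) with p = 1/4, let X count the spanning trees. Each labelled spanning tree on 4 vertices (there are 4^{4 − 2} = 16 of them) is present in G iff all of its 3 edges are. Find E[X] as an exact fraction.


K_4 has 4^{4 − 2} = 16 labelled spanning trees.
For each such spanning tree H, let X_H = 1 if all 3 edges of H are present in G. Then P[X_H = 1] = p^{3} = (1/4)^{3} = 1/64.
Summing the indicators: E[X] = Σ_H E[X_H] = 16 · p^{3} = 16 · 1/64 = 1/4.
Numerically: E[X] ≈ 0.25.

E[X] = 16 · (1/4)^{3} = 1/4 ≈ 0.25.


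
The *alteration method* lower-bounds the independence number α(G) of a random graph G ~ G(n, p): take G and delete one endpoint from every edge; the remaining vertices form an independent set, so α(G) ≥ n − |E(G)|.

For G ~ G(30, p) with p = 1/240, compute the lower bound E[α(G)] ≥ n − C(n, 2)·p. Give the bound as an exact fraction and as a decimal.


E[|E(G)|] = C(30, 2)·p = 435 · (1/240) = 29/16.
E[α(G)] ≥ n − E[|E(G)|] = 30 − 29/16 = 451/16.
Numerically: ≈ 28.18750.
(This is only a lower bound; the true E[α(G)] may be larger.)

E[α(G)] ≥ 451/16 ≈ 28.18750.


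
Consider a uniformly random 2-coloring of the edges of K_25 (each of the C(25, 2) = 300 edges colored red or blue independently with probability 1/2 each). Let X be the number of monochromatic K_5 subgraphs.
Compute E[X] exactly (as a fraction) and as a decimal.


Let X = Σ_S X_S over the C(25, 5) = 53130 subsets S of size 5, where X_S = 1 if the K_5 on S is monochromatic.
For a fixed S, the K_5 on S has C(5, 2) = 10 edges. P[all 10 edges red] = (1/2)^10, and likewise for blue, so P[monochromatic] = 2·(1/2)^10 = 2^{1 − 10} = 1/512.
By linearity of expectation: E[X] = C(25, 5) · 2^{1 − 10} = 53130 · 1/512 = 26565/256.
Numerically: E[X] ≈ 103.7695.

E[X] = C(25,5)·2^(1−C(5,2)) = 26565/256 ≈ 103.7695.


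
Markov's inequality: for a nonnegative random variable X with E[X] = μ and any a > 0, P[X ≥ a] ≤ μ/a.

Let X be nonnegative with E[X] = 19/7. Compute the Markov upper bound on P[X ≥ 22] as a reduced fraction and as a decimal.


μ = E[X] = 19/7, a = 22.
Markov: P[X ≥ 22] ≤ μ/a = (19/7)/22 = 19/154.
Numerically: ≈ 0.1234.
(Since a = 22 > μ = 2.7143, the bound 19/154 is < 1 and informative.)

P[X ≥ 22] ≤ 19/154 ≈ 0.1234.


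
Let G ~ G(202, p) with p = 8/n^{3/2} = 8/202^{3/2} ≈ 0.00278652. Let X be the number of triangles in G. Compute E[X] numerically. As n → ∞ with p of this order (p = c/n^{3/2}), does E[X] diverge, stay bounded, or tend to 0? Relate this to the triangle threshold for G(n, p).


Number of potential triangles: C(202, 3) = 1353400.
Each occurs with probability p³ ≈ (0.00278652)³ ≈ 2.16365891e-08.
By linearity: E[X] = C(202, 3)·p³ ≈ 1353400 · 2.16365891e-08 ≈ 0.029283.
Since α = 3/2 > 1, p = c/n^{3/2} = o(1/n) is below the triangle threshold p ~ 1/n. Asymptotically E[X] ~ (c³/6)·n^{3(1−α)} = (8³/6)·n^{-1.5} → 0, so by Markov's inequality G has no triangles w.h.p.

E[X] ≈ 0.029283; in regime p = Θ(1/n^{3/2}) E[X] tends to 0 (below the triangle threshold p ~ 1/n).


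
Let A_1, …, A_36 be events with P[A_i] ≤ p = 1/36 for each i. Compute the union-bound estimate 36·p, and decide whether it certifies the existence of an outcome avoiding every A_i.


Union bound: P[∪_{i=1}^{36} A_i] ≤ Σ_i P[A_i] ≤ 36·p = 36·(1/36) = 1.
Numerically: 1 ≈ 1.000.
Is 1 < 1? NO.
Since the bound 1 is ≥ 1, the union bound is uninformative here; it does NOT by itself certify existence.

36·p = 1 ≈ 1.000; existence NOT certified by the union bound.


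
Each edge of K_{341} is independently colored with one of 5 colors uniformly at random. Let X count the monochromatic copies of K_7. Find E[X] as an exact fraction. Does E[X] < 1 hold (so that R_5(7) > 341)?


E[X] = C(341, 7) · 5^{1 − 21} = 99984606876440 · 5^{−20} = 99984606876440/95367431640625.
As a reduced fraction: E[X] = 19996921375288/19073486328125 ≈ 1.048415.
Is E[X] < 1? NO.
Since E[X] ≥ 1, the first-moment bound is inconclusive at n = 341; it does NOT by itself certify R_5(7) > 341.

E[X] = 19996921375288/19073486328125 ≈ 1.048415; E[X] ≥ 1; first-moment method inconclusive here.


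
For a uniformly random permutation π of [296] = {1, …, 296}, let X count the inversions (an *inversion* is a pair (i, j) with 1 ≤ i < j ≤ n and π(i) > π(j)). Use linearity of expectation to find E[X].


Write X = Σ X_I over the C(296, 2) = 43660 pairs i < j, with X_I the indicator of one inversion.
There are 43660 indicators.
For each fixed pair i < j, the values π(i) and π(j) are two distinct elements of {1, …, 296} in uniformly random order; by symmetry P[π(i) > π(j)] = 1/2.
By linearity: E[X] = 43660 · (1/2) = C(296, 2) · (1/2) = 43660/2 = 21830 ≈ 21830.0000.

E[X] = 21830 = 21830.0000.


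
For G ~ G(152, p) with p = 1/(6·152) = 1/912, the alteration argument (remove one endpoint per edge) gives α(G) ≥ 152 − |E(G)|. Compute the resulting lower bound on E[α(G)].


E[|E(G)|] = C(152, 2)·p = 11476 · (1/912) = 151/12.
E[α(G)] ≥ n − E[|E(G)|] = 152 − 151/12 = 1673/12.
Numerically: ≈ 139.417.
(This is only a lower bound; the true E[α(G)] may be larger.)

E[α(G)] ≥ 1673/12 ≈ 139.417.


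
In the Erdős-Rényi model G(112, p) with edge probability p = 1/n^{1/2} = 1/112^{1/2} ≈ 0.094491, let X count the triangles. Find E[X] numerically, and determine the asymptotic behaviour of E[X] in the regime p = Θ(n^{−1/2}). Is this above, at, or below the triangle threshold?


Number of potential triangles: C(112, 3) = 227920.
Each occurs with probability p³ ≈ (0.094491)³ ≈ 8.4367070e-04.
By linearity: E[X] = C(112, 3)·p³ ≈ 227920 · 8.4367070e-04 ≈ 192.28943.
Since α = 1/2 < 1, p = c/n^{1/2} ≫ 1/n is above the triangle threshold p ~ 1/n. Asymptotically E[X] ~ (c³/6)·n^{3(1−α)} = (1³/6)·n^{1.5} → ∞; triangles are abundant w.h.p.

E[X] ≈ 192.28943; in regime p = Θ(1/n^{1/2}) E[X] diverges (above the triangle threshold p ~ 1/n).


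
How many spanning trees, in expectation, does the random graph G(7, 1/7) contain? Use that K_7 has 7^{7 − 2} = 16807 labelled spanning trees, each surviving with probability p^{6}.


K_7 has 7^{7 − 2} = 16807 labelled spanning trees.
For each such spanning tree H, let X_H = 1 if all 6 edges of H are present in G. Then P[X_H = 1] = p^{6} = (1/7)^{6} = 1/117649.
Summing the indicators: E[X] = Σ_H E[X_H] = 16807 · p^{6} = 16807 · 1/117649 = 1/7.
Numerically: E[X] ≈ 0.1429.

E[X] = 16807 · (1/7)^{6} = 1/7 ≈ 0.1429.


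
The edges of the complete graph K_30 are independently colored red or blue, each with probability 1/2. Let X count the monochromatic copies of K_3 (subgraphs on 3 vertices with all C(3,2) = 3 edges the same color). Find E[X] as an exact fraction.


Let X = Σ_S X_S over the C(30, 3) = 4060 subsets S of size 3, where X_S = 1 if the K_3 on S is monochromatic.
For a fixed S, the K_3 on S has C(3, 2) = 3 edges. P[all 3 edges red] = (1/2)^3, and likewise for blue, so P[monochromatic] = 2·(1/2)^3 = 2^{1 − 3} = 1/4.
Summing: E[X] = C(30, 3) · 2^{1 − 3} = 4060 · 1/4 = 1015.
Numerically: E[X] ≈ 1015.000000.

E[X] = C(30,3)·2^(1−C(3,2)) = 1015 ≈ 1015.000000.
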